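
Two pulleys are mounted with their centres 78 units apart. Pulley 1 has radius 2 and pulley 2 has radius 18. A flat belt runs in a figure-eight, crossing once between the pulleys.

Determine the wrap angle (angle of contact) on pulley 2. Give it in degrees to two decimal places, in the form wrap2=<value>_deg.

crossed belt: β = asin((r1+r2)/C) = asin(20/78) = 14.8572°
wrap1 = wrap2 = π + 2β = 209.7143°

wrap2=209.71_deg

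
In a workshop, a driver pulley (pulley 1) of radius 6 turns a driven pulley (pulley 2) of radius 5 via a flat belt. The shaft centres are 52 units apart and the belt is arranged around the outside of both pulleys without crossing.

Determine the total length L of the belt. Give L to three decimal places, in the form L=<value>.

L=138.577

open belt: β = asin((r2−r1)/C) = asin(-1/52) = -1.1019°
wrap1 = π − 2β = 182.2038°
wrap2 = π + 2β = 177.7962°
tangent length = C·cosβ = 51.9904
L = r1·wrap1 + r2·wrap2 + 2·C·cosβ = 6·3.1801 + 5·3.1031 + 2·51.9904 = 138.5768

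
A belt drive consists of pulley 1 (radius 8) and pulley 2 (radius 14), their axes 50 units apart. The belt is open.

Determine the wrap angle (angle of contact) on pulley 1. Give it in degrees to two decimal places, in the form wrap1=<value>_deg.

open belt: β = asin((r2−r1)/C) = asin(6/50) = 6.8921°
wrap1 = π − 2β = 166.2158°
wrap2 = π + 2β = 193.7842°

wrap1=166.22_deg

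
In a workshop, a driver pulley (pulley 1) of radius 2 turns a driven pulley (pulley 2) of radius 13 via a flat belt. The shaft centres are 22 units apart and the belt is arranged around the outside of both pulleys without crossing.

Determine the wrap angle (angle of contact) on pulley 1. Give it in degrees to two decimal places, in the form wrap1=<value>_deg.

wrap1=120.00_deg

open belt: β = asin((r2−r1)/C) = asin(11/22) = 30.0000°
wrap1 = π − 2β = 120.0000°
wrap2 = π + 2β = 240.0000°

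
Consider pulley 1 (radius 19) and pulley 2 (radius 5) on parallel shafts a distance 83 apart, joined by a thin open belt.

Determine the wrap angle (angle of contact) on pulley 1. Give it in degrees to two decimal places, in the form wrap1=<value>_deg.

wrap1=199.42_deg

open belt: β = asin((r2−r1)/C) = asin(-14/83) = -9.7108°
wrap1 = π − 2β = 199.4215°
wrap2 = π + 2β = 160.5785°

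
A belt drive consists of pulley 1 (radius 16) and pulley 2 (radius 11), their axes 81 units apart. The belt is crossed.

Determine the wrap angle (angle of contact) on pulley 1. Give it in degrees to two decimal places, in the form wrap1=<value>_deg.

wrap1=218.94_deg

crossed belt: β = asin((r1+r2)/C) = asin(27/81) = 19.4712°
wrap1 = wrap2 = π + 2β = 218.9424°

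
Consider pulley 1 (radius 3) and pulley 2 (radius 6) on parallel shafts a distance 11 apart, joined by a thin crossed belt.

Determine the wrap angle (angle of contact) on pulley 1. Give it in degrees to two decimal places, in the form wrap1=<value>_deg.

wrap1=289.81_deg

crossed belt: β = asin((r1+r2)/C) = asin(9/11) = 54.9032°
wrap1 = wrap2 = π + 2β = 289.8064°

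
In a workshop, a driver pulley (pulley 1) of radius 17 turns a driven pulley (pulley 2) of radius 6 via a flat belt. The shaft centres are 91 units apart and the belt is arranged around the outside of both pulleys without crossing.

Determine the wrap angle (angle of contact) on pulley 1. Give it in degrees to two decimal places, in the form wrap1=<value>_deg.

open belt: β = asin((r2−r1)/C) = asin(-11/91) = -6.9428°
wrap1 = π − 2β = 193.8857°
wrap2 = π + 2β = 166.1143°

wrap1=193.89_deg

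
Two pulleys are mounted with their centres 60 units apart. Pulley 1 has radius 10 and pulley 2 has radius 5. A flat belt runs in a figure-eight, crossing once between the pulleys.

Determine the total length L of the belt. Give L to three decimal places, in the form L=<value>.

crossed belt: β = asin((r1+r2)/C) = asin(15/60) = 14.4775°
wrap1 = wrap2 = π + 2β = 208.9550°
tangent length = C·cosβ = 58.0948
L = (r1+r2)·wrap + 2·C·cosβ = 15·3.6470 + 2·58.0948 = 170.8938

L=170.894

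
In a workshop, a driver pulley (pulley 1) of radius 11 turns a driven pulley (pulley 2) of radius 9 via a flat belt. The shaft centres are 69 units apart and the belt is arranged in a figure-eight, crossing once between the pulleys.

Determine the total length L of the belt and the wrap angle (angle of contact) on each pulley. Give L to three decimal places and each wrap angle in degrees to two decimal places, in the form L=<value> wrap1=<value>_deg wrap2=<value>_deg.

crossed belt: β = asin((r1+r2)/C) = asin(20/69) = 16.8493°
wrap1 = wrap2 = π + 2β = 213.6986°
tangent length = C·cosβ = 66.0379
L = (r1+r2)·wrap + 2·C·cosβ = 20·3.7297 + 2·66.0379 = 206.6706

L=206.671 wrap1=213.70_deg wrap2=213.70_deg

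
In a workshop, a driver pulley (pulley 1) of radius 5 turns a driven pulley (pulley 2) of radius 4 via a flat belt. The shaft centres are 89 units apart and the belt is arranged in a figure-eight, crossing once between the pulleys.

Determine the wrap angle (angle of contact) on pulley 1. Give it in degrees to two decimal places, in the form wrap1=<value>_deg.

wrap1=191.61_deg

crossed belt: β = asin((r1+r2)/C) = asin(9/89) = 5.8039°
wrap1 = wrap2 = π + 2β = 191.6078°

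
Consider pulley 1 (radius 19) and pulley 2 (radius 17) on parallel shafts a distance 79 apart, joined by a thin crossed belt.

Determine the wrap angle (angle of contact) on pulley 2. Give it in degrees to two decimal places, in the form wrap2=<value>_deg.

crossed belt: β = asin((r1+r2)/C) = asin(36/79) = 27.1097°
wrap1 = wrap2 = π + 2β = 234.2195°

wrap2=234.22_deg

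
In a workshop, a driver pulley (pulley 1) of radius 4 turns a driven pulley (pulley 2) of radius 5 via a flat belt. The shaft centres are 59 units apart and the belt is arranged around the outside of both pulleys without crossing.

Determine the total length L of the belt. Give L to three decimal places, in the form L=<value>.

open belt: β = asin((r2−r1)/C) = asin(1/59) = 0.9712°
wrap1 = π − 2β = 178.0577°
wrap2 = π + 2β = 181.9423°
tangent length = C·cosβ = 58.9915
L = r1·wrap1 + r2·wrap2 + 2·C·cosβ = 4·3.1077 + 5·3.1755 + 2·58.9915 = 146.2913

L=146.291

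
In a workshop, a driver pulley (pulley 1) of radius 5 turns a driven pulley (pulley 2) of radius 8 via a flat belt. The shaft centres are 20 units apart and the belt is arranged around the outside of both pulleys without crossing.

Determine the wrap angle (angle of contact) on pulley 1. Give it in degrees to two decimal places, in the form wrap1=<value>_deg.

wrap1=162.75_deg

open belt: β = asin((r2−r1)/C) = asin(3/20) = 8.6269°
wrap1 = π − 2β = 162.7461°
wrap2 = π + 2β = 197.2539°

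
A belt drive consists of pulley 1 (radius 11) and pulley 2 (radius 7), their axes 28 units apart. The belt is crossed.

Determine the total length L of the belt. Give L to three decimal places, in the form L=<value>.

L=124.580

crossed belt: β = asin((r1+r2)/C) = asin(18/28) = 40.0052°
wrap1 = wrap2 = π + 2β = 260.0104°
tangent length = C·cosβ = 21.4476
L = (r1+r2)·wrap + 2·C·cosβ = 18·4.5380 + 2·21.4476 = 124.5799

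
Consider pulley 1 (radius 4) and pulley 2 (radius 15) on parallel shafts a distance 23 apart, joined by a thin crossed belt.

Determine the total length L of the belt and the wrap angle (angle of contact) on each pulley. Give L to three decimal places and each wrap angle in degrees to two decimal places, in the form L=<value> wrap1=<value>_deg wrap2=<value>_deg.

L=122.554 wrap1=291.40_deg wrap2=291.40_deg

crossed belt: β = asin((r1+r2)/C) = asin(19/23) = 55.6988°
wrap1 = wrap2 = π + 2β = 291.3977°
tangent length = C·cosβ = 12.9615
L = (r1+r2)·wrap + 2·C·cosβ = 19·5.0858 + 2·12.9615 = 122.5541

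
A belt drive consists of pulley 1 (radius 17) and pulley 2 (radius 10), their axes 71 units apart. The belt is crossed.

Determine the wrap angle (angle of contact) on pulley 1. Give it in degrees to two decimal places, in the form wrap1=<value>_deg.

wrap1=224.70_deg

crossed belt: β = asin((r1+r2)/C) = asin(27/71) = 22.3511°
wrap1 = wrap2 = π + 2β = 224.7023°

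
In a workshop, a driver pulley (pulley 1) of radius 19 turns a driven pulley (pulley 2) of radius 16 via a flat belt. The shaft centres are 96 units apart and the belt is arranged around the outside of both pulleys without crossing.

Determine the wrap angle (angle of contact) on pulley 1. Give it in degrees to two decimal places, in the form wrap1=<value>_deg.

wrap1=183.58_deg

open belt: β = asin((r2−r1)/C) = asin(-3/96) = -1.7908°
wrap1 = π − 2β = 183.5816°
wrap2 = π + 2β = 176.4184°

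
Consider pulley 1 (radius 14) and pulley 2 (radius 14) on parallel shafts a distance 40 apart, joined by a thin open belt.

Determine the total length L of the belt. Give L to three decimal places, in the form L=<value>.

L=167.965

open belt: β = asin((r2−r1)/C) = asin(0/40) = 0.0000°
wrap1 = π − 2β = 180.0000°
wrap2 = π + 2β = 180.0000°
tangent length = C·cosβ = 40.0000
L = r1·wrap1 + r2·wrap2 + 2·C·cosβ = 14·3.1416 + 14·3.1416 + 2·40.0000 = 167.9646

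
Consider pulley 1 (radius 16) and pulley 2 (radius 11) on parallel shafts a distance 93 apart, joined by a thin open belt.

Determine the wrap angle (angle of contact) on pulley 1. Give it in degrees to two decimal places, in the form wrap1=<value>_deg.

wrap1=186.16_deg

open belt: β = asin((r2−r1)/C) = asin(-5/93) = -3.0819°
wrap1 = π − 2β = 186.1638°
wrap2 = π + 2β = 173.8362°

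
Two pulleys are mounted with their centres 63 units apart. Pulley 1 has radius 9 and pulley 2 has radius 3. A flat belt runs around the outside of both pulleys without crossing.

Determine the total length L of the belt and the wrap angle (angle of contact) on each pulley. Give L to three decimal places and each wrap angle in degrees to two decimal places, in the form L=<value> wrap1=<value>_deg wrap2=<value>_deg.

open belt: β = asin((r2−r1)/C) = asin(-6/63) = -5.4650°
wrap1 = π − 2β = 190.9300°
wrap2 = π + 2β = 169.0700°
tangent length = C·cosβ = 62.7136
L = r1·wrap1 + r2·wrap2 + 2·C·cosβ = 9·3.3324 + 3·2.9508 + 2·62.7136 = 164.2710

L=164.271 wrap1=190.93_deg wrap2=169.07_deg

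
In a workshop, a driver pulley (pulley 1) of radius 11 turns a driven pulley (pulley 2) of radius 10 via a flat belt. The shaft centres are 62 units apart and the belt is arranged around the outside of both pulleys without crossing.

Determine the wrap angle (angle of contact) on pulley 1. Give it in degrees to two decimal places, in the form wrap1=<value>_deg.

wrap1=181.85_deg

open belt: β = asin((r2−r1)/C) = asin(-1/62) = -0.9242°
wrap1 = π − 2β = 181.8483°
wrap2 = π + 2β = 178.1517°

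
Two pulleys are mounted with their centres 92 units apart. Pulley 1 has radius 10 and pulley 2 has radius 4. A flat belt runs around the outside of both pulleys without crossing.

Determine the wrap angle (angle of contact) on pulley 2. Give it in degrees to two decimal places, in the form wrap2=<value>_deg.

open belt: β = asin((r2−r1)/C) = asin(-6/92) = -3.7393°
wrap1 = π − 2β = 187.4787°
wrap2 = π + 2β = 172.5213°

wrap2=172.52_deg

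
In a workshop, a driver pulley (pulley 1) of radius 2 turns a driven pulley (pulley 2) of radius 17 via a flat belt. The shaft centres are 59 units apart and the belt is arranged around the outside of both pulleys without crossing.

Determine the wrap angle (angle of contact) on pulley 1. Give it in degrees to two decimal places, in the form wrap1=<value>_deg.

open belt: β = asin((r2−r1)/C) = asin(15/59) = 14.7284°
wrap1 = π − 2β = 150.5432°
wrap2 = π + 2β = 209.4568°

wrap1=150.54_deg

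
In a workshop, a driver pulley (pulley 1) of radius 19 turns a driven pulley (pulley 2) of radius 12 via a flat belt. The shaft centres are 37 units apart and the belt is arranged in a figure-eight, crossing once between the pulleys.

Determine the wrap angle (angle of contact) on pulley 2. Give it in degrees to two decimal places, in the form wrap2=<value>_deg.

wrap2=293.83_deg

crossed belt: β = asin((r1+r2)/C) = asin(31/37) = 56.9125°
wrap1 = wrap2 = π + 2β = 293.8250°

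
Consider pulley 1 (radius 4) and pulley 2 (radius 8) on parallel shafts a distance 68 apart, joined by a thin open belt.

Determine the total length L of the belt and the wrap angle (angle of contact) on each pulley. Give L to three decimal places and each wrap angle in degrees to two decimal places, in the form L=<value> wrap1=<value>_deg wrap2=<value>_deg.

open belt: β = asin((r2−r1)/C) = asin(4/68) = 3.3723°
wrap1 = π − 2β = 173.2554°
wrap2 = π + 2β = 186.7446°
tangent length = C·cosβ = 67.8823
L = r1·wrap1 + r2·wrap2 + 2·C·cosβ = 4·3.0239 + 8·3.2593 + 2·67.8823 = 173.9345

L=173.934 wrap1=173.26_deg wrap2=186.74_deg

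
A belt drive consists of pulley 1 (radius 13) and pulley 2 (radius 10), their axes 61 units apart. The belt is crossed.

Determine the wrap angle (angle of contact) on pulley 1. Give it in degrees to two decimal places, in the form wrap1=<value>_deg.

wrap1=224.30_deg

crossed belt: β = asin((r1+r2)/C) = asin(23/61) = 22.1510°
wrap1 = wrap2 = π + 2β = 224.3020°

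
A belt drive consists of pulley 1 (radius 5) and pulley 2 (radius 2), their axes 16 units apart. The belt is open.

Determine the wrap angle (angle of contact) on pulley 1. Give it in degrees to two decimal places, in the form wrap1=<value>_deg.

open belt: β = asin((r2−r1)/C) = asin(-3/16) = -10.8069°
wrap1 = π − 2β = 201.6138°
wrap2 = π + 2β = 158.3862°

wrap1=201.61_deg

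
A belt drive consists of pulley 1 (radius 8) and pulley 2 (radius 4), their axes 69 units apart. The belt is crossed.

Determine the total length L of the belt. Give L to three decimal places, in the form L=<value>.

L=177.791

crossed belt: β = asin((r1+r2)/C) = asin(12/69) = 10.0154°
wrap1 = wrap2 = π + 2β = 200.0308°
tangent length = C·cosβ = 67.9485
L = (r1+r2)·wrap + 2·C·cosβ = 12·3.4912 + 2·67.9485 = 177.7914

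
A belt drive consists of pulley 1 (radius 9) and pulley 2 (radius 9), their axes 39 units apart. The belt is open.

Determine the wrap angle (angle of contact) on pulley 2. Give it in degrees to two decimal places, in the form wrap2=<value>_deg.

open belt: β = asin((r2−r1)/C) = asin(0/39) = 0.0000°
wrap1 = π − 2β = 180.0000°
wrap2 = π + 2β = 180.0000°

wrap2=180.00_deg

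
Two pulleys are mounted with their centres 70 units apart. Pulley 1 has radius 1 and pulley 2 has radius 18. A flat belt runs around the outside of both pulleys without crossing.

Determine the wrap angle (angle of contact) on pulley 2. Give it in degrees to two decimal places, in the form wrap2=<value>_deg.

open belt: β = asin((r2−r1)/C) = asin(17/70) = 14.0552°
wrap1 = π − 2β = 151.8895°
wrap2 = π + 2β = 208.1105°

wrap2=208.11_deg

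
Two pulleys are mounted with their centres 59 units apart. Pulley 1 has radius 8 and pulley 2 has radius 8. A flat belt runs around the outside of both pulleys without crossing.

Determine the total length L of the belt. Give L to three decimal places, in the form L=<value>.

L=168.265

open belt: β = asin((r2−r1)/C) = asin(0/59) = 0.0000°
wrap1 = π − 2β = 180.0000°
wrap2 = π + 2β = 180.0000°
tangent length = C·cosβ = 59.0000
L = r1·wrap1 + r2·wrap2 + 2·C·cosβ = 8·3.1416 + 8·3.1416 + 2·59.0000 = 168.2655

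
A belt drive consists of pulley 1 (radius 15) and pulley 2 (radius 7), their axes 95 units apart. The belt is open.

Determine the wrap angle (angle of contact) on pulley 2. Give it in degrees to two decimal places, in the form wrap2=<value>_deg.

wrap2=170.34_deg

open belt: β = asin((r2−r1)/C) = asin(-8/95) = -4.8306°
wrap1 = π − 2β = 189.6613°
wrap2 = π + 2β = 170.3387°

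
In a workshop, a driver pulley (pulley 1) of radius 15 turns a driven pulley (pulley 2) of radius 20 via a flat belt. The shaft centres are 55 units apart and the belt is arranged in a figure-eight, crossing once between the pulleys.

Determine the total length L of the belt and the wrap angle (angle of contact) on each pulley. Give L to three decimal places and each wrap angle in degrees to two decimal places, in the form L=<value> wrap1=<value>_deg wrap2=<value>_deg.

crossed belt: β = asin((r1+r2)/C) = asin(35/55) = 39.5212°
wrap1 = wrap2 = π + 2β = 259.0424°
tangent length = C·cosβ = 42.4264
L = (r1+r2)·wrap + 2·C·cosβ = 35·4.5211 + 2·42.4264 = 243.0928

L=243.093 wrap1=259.04_deg wrap2=259.04_deg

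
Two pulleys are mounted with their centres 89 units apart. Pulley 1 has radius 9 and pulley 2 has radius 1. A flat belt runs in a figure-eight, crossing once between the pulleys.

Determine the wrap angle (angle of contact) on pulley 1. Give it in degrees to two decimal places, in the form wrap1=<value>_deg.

wrap1=192.90_deg

crossed belt: β = asin((r1+r2)/C) = asin(10/89) = 6.4514°
wrap1 = wrap2 = π + 2β = 192.9027°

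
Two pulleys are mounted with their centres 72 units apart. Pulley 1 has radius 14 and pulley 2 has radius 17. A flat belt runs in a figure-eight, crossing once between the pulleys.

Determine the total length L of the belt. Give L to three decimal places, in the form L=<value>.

crossed belt: β = asin((r1+r2)/C) = asin(31/72) = 25.5028°
wrap1 = wrap2 = π + 2β = 231.0056°
tangent length = C·cosβ = 64.9846
L = (r1+r2)·wrap + 2·C·cosβ = 31·4.0318 + 2·64.9846 = 254.9553

L=254.955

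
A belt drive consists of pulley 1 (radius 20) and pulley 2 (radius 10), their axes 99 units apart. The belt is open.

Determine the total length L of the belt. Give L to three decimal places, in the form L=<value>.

open belt: β = asin((r2−r1)/C) = asin(-10/99) = -5.7973°
wrap1 = π − 2β = 191.5947°
wrap2 = π + 2β = 168.4053°
tangent length = C·cosβ = 98.4937
L = r1·wrap1 + r2·wrap2 + 2·C·cosβ = 20·3.3440 + 10·2.9392 + 2·98.4937 = 293.2587

L=293.259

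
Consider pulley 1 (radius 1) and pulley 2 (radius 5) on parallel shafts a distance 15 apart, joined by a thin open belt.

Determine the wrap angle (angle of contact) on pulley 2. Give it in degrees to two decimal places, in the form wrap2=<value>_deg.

open belt: β = asin((r2−r1)/C) = asin(4/15) = 15.4660°
wrap1 = π − 2β = 149.0680°
wrap2 = π + 2β = 210.9320°

wrap2=210.93_deg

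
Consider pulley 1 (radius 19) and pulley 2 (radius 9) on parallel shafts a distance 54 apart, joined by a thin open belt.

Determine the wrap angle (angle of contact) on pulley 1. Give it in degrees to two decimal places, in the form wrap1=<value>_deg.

open belt: β = asin((r2−r1)/C) = asin(-10/54) = -10.6719°
wrap1 = π − 2β = 201.3439°
wrap2 = π + 2β = 158.6561°

wrap1=201.34_deg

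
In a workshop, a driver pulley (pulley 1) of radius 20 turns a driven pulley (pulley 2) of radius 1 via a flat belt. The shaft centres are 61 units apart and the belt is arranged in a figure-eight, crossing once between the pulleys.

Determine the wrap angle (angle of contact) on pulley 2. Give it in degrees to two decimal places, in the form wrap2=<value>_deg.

wrap2=220.27_deg

crossed belt: β = asin((r1+r2)/C) = asin(21/61) = 20.1368°
wrap1 = wrap2 = π + 2β = 220.2735°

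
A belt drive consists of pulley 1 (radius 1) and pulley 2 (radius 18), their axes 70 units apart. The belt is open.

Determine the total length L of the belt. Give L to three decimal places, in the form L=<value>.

L=203.839

open belt: β = asin((r2−r1)/C) = asin(17/70) = 14.0552°
wrap1 = π − 2β = 151.8895°
wrap2 = π + 2β = 208.1105°
tangent length = C·cosβ = 67.9043
L = r1·wrap1 + r2·wrap2 + 2·C·cosβ = 1·2.6510 + 18·3.6322 + 2·67.9043 = 203.8395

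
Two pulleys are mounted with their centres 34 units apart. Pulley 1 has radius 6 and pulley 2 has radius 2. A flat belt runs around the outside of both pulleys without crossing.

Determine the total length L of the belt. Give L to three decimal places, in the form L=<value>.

open belt: β = asin((r2−r1)/C) = asin(-4/34) = -6.7563°
wrap1 = π − 2β = 193.5127°
wrap2 = π + 2β = 166.4873°
tangent length = C·cosβ = 33.7639
L = r1·wrap1 + r2·wrap2 + 2·C·cosβ = 6·3.3774 + 2·2.9058 + 2·33.7639 = 93.6039

L=93.604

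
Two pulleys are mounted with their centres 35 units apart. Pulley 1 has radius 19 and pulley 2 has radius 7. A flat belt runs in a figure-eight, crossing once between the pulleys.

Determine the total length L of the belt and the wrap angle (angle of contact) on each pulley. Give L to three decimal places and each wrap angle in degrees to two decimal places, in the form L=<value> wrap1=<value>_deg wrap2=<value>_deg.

crossed belt: β = asin((r1+r2)/C) = asin(26/35) = 47.9754°
wrap1 = wrap2 = π + 2β = 275.9507°
tangent length = C·cosβ = 23.4307
L = (r1+r2)·wrap + 2·C·cosβ = 26·4.8162 + 2·23.4307 = 172.0840

L=172.084 wrap1=275.95_deg wrap2=275.95_deg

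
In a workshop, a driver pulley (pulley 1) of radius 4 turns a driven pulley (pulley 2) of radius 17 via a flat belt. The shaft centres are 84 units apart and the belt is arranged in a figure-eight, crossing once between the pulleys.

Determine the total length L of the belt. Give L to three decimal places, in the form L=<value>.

crossed belt: β = asin((r1+r2)/C) = asin(21/84) = 14.4775°
wrap1 = wrap2 = π + 2β = 208.9550°
tangent length = C·cosβ = 81.3327
L = (r1+r2)·wrap + 2·C·cosβ = 21·3.6470 + 2·81.3327 = 239.2513

L=239.251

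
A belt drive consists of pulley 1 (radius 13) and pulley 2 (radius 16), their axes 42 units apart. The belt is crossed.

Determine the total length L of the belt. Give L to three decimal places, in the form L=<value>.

L=196.073

crossed belt: β = asin((r1+r2)/C) = asin(29/42) = 43.6678°
wrap1 = wrap2 = π + 2β = 267.3356°
tangent length = C·cosβ = 30.3809
L = (r1+r2)·wrap + 2·C·cosβ = 29·4.6659 + 2·30.3809 = 196.0726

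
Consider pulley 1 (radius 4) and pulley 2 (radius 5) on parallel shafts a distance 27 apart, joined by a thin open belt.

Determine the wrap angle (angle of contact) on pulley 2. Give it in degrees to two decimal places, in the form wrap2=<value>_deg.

open belt: β = asin((r2−r1)/C) = asin(1/27) = 2.1226°
wrap1 = π − 2β = 175.7549°
wrap2 = π + 2β = 184.2451°

wrap2=184.25_deg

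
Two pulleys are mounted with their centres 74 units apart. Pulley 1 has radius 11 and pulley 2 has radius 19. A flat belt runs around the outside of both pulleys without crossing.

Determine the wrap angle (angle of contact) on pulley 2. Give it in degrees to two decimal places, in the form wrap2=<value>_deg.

wrap2=192.41_deg

open belt: β = asin((r2−r1)/C) = asin(8/74) = 6.2063°
wrap1 = π − 2β = 167.5875°
wrap2 = π + 2β = 192.4125°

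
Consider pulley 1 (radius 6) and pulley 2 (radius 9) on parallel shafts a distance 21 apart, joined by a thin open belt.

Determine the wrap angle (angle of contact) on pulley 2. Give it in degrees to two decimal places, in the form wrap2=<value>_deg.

open belt: β = asin((r2−r1)/C) = asin(3/21) = 8.2132°
wrap1 = π − 2β = 163.5736°
wrap2 = π + 2β = 196.4264°

wrap2=196.43_deg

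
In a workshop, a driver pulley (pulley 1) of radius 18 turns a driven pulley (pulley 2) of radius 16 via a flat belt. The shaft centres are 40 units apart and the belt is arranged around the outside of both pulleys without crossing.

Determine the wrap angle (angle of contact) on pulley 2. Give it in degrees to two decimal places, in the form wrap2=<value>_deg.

open belt: β = asin((r2−r1)/C) = asin(-2/40) = -2.8660°
wrap1 = π − 2β = 185.7320°
wrap2 = π + 2β = 174.2680°

wrap2=174.27_deg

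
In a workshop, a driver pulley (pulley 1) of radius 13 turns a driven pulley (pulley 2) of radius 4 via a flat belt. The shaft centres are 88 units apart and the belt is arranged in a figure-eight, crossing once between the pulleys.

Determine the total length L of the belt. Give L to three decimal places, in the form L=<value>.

L=232.701

crossed belt: β = asin((r1+r2)/C) = asin(17/88) = 11.1385°
wrap1 = wrap2 = π + 2β = 202.2771°
tangent length = C·cosβ = 86.3423
L = (r1+r2)·wrap + 2·C·cosβ = 17·3.5304 + 2·86.3423 = 232.7015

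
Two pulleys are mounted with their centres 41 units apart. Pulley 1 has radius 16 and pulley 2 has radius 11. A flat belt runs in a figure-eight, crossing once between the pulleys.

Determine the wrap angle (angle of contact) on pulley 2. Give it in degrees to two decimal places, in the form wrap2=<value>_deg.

wrap2=262.38_deg

crossed belt: β = asin((r1+r2)/C) = asin(27/41) = 41.1884°
wrap1 = wrap2 = π + 2β = 262.3767°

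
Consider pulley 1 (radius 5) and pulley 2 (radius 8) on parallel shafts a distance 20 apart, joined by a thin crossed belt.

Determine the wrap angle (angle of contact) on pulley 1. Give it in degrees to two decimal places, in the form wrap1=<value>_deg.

crossed belt: β = asin((r1+r2)/C) = asin(13/20) = 40.5416°
wrap1 = wrap2 = π + 2β = 261.0832°

wrap1=261.08_deg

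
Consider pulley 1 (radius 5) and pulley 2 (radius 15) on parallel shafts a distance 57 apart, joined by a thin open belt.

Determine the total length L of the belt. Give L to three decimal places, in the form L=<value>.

L=178.591

open belt: β = asin((r2−r1)/C) = asin(10/57) = 10.1042°
wrap1 = π − 2β = 159.7916°
wrap2 = π + 2β = 200.2084°
tangent length = C·cosβ = 56.1160
L = r1·wrap1 + r2·wrap2 + 2·C·cosβ = 5·2.7889 + 15·3.4943 + 2·56.1160 = 178.5908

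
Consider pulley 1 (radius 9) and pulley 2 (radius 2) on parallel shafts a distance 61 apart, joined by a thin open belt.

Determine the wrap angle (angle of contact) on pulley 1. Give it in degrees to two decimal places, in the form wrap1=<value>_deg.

open belt: β = asin((r2−r1)/C) = asin(-7/61) = -6.5894°
wrap1 = π − 2β = 193.1789°
wrap2 = π + 2β = 166.8211°

wrap1=193.18_deg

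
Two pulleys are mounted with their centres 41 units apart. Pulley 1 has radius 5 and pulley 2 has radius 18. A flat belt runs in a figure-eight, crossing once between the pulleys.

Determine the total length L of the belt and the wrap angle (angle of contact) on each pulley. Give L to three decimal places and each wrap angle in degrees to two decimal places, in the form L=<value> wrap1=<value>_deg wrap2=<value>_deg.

L=167.535 wrap1=248.25_deg wrap2=248.25_deg

crossed belt: β = asin((r1+r2)/C) = asin(23/41) = 34.1233°
wrap1 = wrap2 = π + 2β = 248.2466°
tangent length = C·cosβ = 33.9411
L = (r1+r2)·wrap + 2·C·cosβ = 23·4.3327 + 2·33.9411 = 167.5348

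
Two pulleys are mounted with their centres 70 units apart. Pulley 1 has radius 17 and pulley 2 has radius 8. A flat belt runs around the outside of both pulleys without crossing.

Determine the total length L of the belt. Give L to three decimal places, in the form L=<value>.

open belt: β = asin((r2−r1)/C) = asin(-9/70) = -7.3870°
wrap1 = π − 2β = 194.7741°
wrap2 = π + 2β = 165.2259°
tangent length = C·cosβ = 69.4190
L = r1·wrap1 + r2·wrap2 + 2·C·cosβ = 17·3.3994 + 8·2.8837 + 2·69.4190 = 219.6986

L=219.699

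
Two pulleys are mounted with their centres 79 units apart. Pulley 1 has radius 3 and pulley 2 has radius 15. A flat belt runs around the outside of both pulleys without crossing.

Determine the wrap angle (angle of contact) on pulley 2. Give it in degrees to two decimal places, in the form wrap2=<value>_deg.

wrap2=197.47_deg

open belt: β = asin((r2−r1)/C) = asin(12/79) = 8.7370°
wrap1 = π − 2β = 162.5260°
wrap2 = π + 2β = 197.4740°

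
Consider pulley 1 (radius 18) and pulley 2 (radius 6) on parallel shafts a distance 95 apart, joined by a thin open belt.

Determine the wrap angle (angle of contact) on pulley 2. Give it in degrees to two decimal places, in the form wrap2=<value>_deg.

open belt: β = asin((r2−r1)/C) = asin(-12/95) = -7.2567°
wrap1 = π − 2β = 194.5135°
wrap2 = π + 2β = 165.4865°

wrap2=165.49_deg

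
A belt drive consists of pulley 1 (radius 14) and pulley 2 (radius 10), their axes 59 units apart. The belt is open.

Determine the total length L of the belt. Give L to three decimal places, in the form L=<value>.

L=193.670

open belt: β = asin((r2−r1)/C) = asin(-4/59) = -3.8874°
wrap1 = π − 2β = 187.7749°
wrap2 = π + 2β = 172.2251°
tangent length = C·cosβ = 58.8643
L = r1·wrap1 + r2·wrap2 + 2·C·cosβ = 14·3.2773 + 10·3.0059 + 2·58.8643 = 193.6695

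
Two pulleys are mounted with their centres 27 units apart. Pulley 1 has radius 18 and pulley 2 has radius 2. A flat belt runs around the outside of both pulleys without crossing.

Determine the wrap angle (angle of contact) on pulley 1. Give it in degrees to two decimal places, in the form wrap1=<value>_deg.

wrap1=252.68_deg

open belt: β = asin((r2−r1)/C) = asin(-16/27) = -36.3412°
wrap1 = π − 2β = 252.6824°
wrap2 = π + 2β = 107.3176°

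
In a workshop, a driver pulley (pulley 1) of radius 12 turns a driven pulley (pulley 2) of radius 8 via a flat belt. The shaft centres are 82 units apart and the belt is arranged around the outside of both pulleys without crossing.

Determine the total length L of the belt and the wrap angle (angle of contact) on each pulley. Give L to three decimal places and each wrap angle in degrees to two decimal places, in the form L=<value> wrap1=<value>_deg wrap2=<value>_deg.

L=227.027 wrap1=185.59_deg wrap2=174.41_deg

open belt: β = asin((r2−r1)/C) = asin(-4/82) = -2.7960°
wrap1 = π − 2β = 185.5921°
wrap2 = π + 2β = 174.4079°
tangent length = C·cosβ = 81.9024
L = r1·wrap1 + r2·wrap2 + 2·C·cosβ = 12·3.2392 + 8·3.0440 + 2·81.9024 = 227.0270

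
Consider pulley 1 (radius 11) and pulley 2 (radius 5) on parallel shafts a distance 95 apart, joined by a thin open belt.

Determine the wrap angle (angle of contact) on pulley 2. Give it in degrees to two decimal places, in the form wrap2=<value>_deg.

open belt: β = asin((r2−r1)/C) = asin(-6/95) = -3.6211°
wrap1 = π − 2β = 187.2422°
wrap2 = π + 2β = 172.7578°

wrap2=172.76_deg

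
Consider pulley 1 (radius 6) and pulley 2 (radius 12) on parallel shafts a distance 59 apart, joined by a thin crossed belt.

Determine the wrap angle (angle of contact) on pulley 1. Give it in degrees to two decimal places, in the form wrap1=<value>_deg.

wrap1=215.53_deg

crossed belt: β = asin((r1+r2)/C) = asin(18/59) = 17.7633°
wrap1 = wrap2 = π + 2β = 215.5265°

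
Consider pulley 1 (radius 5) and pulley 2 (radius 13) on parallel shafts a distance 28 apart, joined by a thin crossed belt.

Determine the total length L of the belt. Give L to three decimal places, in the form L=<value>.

L=124.580

crossed belt: β = asin((r1+r2)/C) = asin(18/28) = 40.0052°
wrap1 = wrap2 = π + 2β = 260.0104°
tangent length = C·cosβ = 21.4476
L = (r1+r2)·wrap + 2·C·cosβ = 18·4.5380 + 2·21.4476 = 124.5799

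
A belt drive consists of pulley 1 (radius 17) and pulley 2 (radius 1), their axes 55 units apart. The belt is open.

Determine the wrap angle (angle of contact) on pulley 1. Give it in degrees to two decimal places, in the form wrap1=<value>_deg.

wrap1=213.82_deg

open belt: β = asin((r2−r1)/C) = asin(-16/55) = -16.9124°
wrap1 = π − 2β = 213.8248°
wrap2 = π + 2β = 146.1752°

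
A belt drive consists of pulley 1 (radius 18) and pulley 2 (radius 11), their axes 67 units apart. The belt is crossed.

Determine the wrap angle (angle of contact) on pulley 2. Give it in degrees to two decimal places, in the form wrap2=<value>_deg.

crossed belt: β = asin((r1+r2)/C) = asin(29/67) = 25.6477°
wrap1 = wrap2 = π + 2β = 231.2953°

wrap2=231.30_deg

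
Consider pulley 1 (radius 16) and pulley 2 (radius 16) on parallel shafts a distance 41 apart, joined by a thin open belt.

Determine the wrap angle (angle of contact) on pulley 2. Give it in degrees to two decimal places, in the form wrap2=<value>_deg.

wrap2=180.00_deg

open belt: β = asin((r2−r1)/C) = asin(0/41) = 0.0000°
wrap1 = π − 2β = 180.0000°
wrap2 = π + 2β = 180.0000°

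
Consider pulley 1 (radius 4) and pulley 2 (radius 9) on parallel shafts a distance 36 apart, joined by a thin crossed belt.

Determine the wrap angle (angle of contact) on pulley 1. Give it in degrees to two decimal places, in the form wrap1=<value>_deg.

crossed belt: β = asin((r1+r2)/C) = asin(13/36) = 21.1684°
wrap1 = wrap2 = π + 2β = 222.3369°

wrap1=222.34_deg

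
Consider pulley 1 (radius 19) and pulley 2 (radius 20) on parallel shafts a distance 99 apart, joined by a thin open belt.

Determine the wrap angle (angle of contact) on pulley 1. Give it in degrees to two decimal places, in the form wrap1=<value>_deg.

open belt: β = asin((r2−r1)/C) = asin(1/99) = 0.5788°
wrap1 = π − 2β = 178.8425°
wrap2 = π + 2β = 181.1575°

wrap1=178.84_deg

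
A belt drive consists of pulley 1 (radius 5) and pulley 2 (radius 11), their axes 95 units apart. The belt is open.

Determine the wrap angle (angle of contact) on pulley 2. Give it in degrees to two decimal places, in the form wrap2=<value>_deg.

open belt: β = asin((r2−r1)/C) = asin(6/95) = 3.6211°
wrap1 = π − 2β = 172.7578°
wrap2 = π + 2β = 187.2422°

wrap2=187.24_deg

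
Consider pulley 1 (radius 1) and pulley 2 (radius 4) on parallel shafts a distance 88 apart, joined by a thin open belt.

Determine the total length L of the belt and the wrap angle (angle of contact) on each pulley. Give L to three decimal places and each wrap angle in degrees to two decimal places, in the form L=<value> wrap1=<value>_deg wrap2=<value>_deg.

open belt: β = asin((r2−r1)/C) = asin(3/88) = 1.9536°
wrap1 = π − 2β = 176.0927°
wrap2 = π + 2β = 183.9073°
tangent length = C·cosβ = 87.9488
L = r1·wrap1 + r2·wrap2 + 2·C·cosβ = 1·3.0734 + 4·3.2098 + 2·87.9488 = 191.8102

L=191.810 wrap1=176.09_deg wrap2=183.91_deg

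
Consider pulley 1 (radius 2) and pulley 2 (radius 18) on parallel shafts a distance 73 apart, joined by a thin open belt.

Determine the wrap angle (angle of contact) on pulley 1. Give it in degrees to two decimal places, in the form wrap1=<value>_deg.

wrap1=154.68_deg

open belt: β = asin((r2−r1)/C) = asin(16/73) = 12.6608°
wrap1 = π − 2β = 154.6785°
wrap2 = π + 2β = 205.3215°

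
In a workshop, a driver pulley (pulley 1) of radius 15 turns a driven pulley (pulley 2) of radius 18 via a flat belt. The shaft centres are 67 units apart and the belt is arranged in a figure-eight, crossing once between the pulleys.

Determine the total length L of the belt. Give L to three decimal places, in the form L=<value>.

crossed belt: β = asin((r1+r2)/C) = asin(33/67) = 29.5075°
wrap1 = wrap2 = π + 2β = 239.0150°
tangent length = C·cosβ = 58.3095
L = (r1+r2)·wrap + 2·C·cosβ = 33·4.1716 + 2·58.3095 = 254.2818

L=254.282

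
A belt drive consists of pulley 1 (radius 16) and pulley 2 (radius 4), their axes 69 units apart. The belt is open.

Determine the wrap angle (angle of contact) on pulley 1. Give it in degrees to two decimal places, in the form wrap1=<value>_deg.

wrap1=200.03_deg

open belt: β = asin((r2−r1)/C) = asin(-12/69) = -10.0154°
wrap1 = π − 2β = 200.0308°
wrap2 = π + 2β = 159.9692°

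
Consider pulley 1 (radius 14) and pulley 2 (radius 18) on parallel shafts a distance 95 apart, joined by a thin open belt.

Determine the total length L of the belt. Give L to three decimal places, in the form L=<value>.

L=290.699

open belt: β = asin((r2−r1)/C) = asin(4/95) = 2.4132°
wrap1 = π − 2β = 175.1737°
wrap2 = π + 2β = 184.8263°
tangent length = C·cosβ = 94.9158
L = r1·wrap1 + r2·wrap2 + 2·C·cosβ = 14·3.0574 + 18·3.2258 + 2·94.9158 = 290.6994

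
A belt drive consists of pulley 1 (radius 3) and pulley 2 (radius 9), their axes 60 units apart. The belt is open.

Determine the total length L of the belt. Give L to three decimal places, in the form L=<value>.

L=158.300

open belt: β = asin((r2−r1)/C) = asin(6/60) = 5.7392°
wrap1 = π − 2β = 168.5217°
wrap2 = π + 2β = 191.4783°
tangent length = C·cosβ = 59.6992
L = r1·wrap1 + r2·wrap2 + 2·C·cosβ = 3·2.9413 + 9·3.3419 + 2·59.6992 = 158.2996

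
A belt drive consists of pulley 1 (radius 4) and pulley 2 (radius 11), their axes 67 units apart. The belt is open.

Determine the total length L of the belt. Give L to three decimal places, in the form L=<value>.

open belt: β = asin((r2−r1)/C) = asin(7/67) = 5.9971°
wrap1 = π − 2β = 168.0059°
wrap2 = π + 2β = 191.9941°
tangent length = C·cosβ = 66.6333
L = r1·wrap1 + r2·wrap2 + 2·C·cosβ = 4·2.9323 + 11·3.3509 + 2·66.6333 = 181.8559

L=181.856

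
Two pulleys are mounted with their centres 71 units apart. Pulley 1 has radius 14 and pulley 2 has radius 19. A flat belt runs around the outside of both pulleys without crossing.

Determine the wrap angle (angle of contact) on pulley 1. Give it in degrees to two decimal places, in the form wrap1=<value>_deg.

open belt: β = asin((r2−r1)/C) = asin(5/71) = 4.0383°
wrap1 = π − 2β = 171.9235°
wrap2 = π + 2β = 188.0765°

wrap1=171.92_deg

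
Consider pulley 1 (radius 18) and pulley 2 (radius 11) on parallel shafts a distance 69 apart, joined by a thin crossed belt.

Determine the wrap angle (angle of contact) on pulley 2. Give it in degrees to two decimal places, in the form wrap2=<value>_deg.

wrap2=229.71_deg

crossed belt: β = asin((r1+r2)/C) = asin(29/69) = 24.8529°
wrap1 = wrap2 = π + 2β = 229.7058°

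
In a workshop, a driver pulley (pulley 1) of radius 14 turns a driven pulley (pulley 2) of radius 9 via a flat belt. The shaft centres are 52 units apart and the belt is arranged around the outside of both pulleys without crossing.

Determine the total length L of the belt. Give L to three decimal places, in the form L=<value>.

open belt: β = asin((r2−r1)/C) = asin(-5/52) = -5.5177°
wrap1 = π − 2β = 191.0355°
wrap2 = π + 2β = 168.9645°
tangent length = C·cosβ = 51.7591
L = r1·wrap1 + r2·wrap2 + 2·C·cosβ = 14·3.3342 + 9·2.9490 + 2·51.7591 = 176.7378

L=176.738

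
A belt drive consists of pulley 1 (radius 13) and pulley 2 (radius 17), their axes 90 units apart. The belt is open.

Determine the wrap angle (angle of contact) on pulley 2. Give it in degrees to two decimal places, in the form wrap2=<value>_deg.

open belt: β = asin((r2−r1)/C) = asin(4/90) = 2.5473°
wrap1 = π − 2β = 174.9054°
wrap2 = π + 2β = 185.0946°

wrap2=185.09_deg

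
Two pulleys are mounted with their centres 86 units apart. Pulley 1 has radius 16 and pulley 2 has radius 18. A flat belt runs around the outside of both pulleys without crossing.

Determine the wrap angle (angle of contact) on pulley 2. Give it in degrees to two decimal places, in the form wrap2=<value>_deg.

wrap2=182.67_deg

open belt: β = asin((r2−r1)/C) = asin(2/86) = 1.3326°
wrap1 = π − 2β = 177.3348°
wrap2 = π + 2β = 182.6652°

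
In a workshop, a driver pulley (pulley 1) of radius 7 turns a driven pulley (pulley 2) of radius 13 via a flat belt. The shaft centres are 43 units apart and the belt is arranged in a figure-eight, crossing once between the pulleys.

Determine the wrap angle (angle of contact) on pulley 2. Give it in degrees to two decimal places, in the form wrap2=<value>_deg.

crossed belt: β = asin((r1+r2)/C) = asin(20/43) = 27.7177°
wrap1 = wrap2 = π + 2β = 235.4355°

wrap2=235.44_deg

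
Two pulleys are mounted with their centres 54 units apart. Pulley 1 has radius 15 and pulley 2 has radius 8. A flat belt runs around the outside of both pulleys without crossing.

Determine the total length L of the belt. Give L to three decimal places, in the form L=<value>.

open belt: β = asin((r2−r1)/C) = asin(-7/54) = -7.4482°
wrap1 = π − 2β = 194.8964°
wrap2 = π + 2β = 165.1036°
tangent length = C·cosβ = 53.5444
L = r1·wrap1 + r2·wrap2 + 2·C·cosβ = 15·3.4016 + 8·2.8816 + 2·53.5444 = 181.1653

L=181.165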